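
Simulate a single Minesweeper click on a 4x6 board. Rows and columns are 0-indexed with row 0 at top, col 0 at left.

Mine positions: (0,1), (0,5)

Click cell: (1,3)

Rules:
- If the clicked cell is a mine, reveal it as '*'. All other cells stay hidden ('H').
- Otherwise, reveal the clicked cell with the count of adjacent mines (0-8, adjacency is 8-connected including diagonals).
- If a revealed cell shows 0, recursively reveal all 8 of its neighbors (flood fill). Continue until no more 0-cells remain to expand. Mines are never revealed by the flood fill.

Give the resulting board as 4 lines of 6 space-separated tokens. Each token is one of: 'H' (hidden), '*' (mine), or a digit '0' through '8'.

H H 1 0 1 H
1 1 1 0 1 1
0 0 0 0 0 0
0 0 0 0 0 0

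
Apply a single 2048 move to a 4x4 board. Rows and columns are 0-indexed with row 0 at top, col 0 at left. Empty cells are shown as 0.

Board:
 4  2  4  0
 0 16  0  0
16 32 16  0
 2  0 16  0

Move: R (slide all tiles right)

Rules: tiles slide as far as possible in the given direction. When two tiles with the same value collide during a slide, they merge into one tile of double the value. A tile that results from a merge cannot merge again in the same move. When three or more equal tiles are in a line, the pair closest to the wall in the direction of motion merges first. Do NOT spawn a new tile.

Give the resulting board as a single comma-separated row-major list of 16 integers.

Slide right:
row 0: [4, 2, 4, 0] -> [0, 4, 2, 4]
row 1: [0, 16, 0, 0] -> [0, 0, 0, 16]
row 2: [16, 32, 16, 0] -> [0, 16, 32, 16]
row 3: [2, 0, 16, 0] -> [0, 0, 2, 16]

Answer: 0, 4, 2, 4, 0, 0, 0, 16, 0, 16, 32, 16, 0, 0, 2, 16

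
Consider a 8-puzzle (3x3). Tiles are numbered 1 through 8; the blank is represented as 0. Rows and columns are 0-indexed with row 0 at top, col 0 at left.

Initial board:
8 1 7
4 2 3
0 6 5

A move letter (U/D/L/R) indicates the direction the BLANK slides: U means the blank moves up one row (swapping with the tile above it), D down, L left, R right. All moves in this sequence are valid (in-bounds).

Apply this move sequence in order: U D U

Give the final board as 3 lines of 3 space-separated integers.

After move 1 (U):
8 1 7
0 2 3
4 6 5

After move 2 (D):
8 1 7
4 2 3
0 6 5

After move 3 (U):
8 1 7
0 2 3
4 6 5

Answer: 8 1 7
0 2 3
4 6 5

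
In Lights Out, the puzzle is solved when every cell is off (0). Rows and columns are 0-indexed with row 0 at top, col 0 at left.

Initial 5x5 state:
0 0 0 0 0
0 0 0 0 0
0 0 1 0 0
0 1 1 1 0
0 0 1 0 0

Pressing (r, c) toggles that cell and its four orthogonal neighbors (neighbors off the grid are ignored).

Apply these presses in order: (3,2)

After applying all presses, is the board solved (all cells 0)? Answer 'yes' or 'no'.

After press 1 at (3,2):
0 0 0 0 0
0 0 0 0 0
0 0 0 0 0
0 0 0 0 0
0 0 0 0 0

Lights still on: 0

Answer: yes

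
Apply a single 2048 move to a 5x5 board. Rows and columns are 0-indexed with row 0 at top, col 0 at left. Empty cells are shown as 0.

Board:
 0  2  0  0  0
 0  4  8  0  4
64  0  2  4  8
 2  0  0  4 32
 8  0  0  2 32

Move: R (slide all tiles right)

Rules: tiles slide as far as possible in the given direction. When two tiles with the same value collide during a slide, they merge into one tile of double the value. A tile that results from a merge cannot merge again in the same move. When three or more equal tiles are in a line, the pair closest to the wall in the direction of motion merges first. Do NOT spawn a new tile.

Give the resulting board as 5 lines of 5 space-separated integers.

Slide right:
row 0: [0, 2, 0, 0, 0] -> [0, 0, 0, 0, 2]
row 1: [0, 4, 8, 0, 4] -> [0, 0, 4, 8, 4]
row 2: [64, 0, 2, 4, 8] -> [0, 64, 2, 4, 8]
row 3: [2, 0, 0, 4, 32] -> [0, 0, 2, 4, 32]
row 4: [8, 0, 0, 2, 32] -> [0, 0, 8, 2, 32]

Answer:  0  0  0  0  2
 0  0  4  8  4
 0 64  2  4  8
 0  0  2  4 32
 0  0  8  2 32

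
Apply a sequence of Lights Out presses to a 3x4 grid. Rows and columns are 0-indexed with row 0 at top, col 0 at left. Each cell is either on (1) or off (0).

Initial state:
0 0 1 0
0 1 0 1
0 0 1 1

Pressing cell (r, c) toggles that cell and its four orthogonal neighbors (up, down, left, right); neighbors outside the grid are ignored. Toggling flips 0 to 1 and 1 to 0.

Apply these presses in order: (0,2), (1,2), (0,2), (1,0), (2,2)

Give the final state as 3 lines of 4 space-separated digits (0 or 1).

Answer: 1 0 0 0
1 1 0 0
1 1 1 0

Derivation:
After press 1 at (0,2):
0 1 0 1
0 1 1 1
0 0 1 1

After press 2 at (1,2):
0 1 1 1
0 0 0 0
0 0 0 1

After press 3 at (0,2):
0 0 0 0
0 0 1 0
0 0 0 1

After press 4 at (1,0):
1 0 0 0
1 1 1 0
1 0 0 1

After press 5 at (2,2):
1 0 0 0
1 1 0 0
1 1 1 0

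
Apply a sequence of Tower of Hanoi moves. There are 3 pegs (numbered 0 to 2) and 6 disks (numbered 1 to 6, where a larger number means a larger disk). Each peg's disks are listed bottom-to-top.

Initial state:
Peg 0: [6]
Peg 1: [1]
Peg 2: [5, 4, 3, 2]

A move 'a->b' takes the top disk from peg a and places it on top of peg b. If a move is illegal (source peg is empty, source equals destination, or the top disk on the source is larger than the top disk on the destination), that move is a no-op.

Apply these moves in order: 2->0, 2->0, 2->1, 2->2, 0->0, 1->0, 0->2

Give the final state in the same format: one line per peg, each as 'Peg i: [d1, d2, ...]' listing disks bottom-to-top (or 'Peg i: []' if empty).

After move 1 (2->0):
Peg 0: [6, 2]
Peg 1: [1]
Peg 2: [5, 4, 3]

After move 2 (2->0):
Peg 0: [6, 2]
Peg 1: [1]
Peg 2: [5, 4, 3]

After move 3 (2->1):
Peg 0: [6, 2]
Peg 1: [1]
Peg 2: [5, 4, 3]

After move 4 (2->2):
Peg 0: [6, 2]
Peg 1: [1]
Peg 2: [5, 4, 3]

After move 5 (0->0):
Peg 0: [6, 2]
Peg 1: [1]
Peg 2: [5, 4, 3]

After move 6 (1->0):
Peg 0: [6, 2, 1]
Peg 1: []
Peg 2: [5, 4, 3]

After move 7 (0->2):
Peg 0: [6, 2]
Peg 1: []
Peg 2: [5, 4, 3, 1]

Answer: Peg 0: [6, 2]
Peg 1: []
Peg 2: [5, 4, 3, 1]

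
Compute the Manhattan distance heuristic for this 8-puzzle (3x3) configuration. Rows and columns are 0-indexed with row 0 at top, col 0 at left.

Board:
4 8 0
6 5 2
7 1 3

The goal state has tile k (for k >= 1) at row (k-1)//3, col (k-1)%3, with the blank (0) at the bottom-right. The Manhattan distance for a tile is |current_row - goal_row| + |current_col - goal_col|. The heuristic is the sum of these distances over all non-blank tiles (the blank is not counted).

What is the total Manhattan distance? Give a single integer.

Answer: 12

Derivation:
Tile 4: at (0,0), goal (1,0), distance |0-1|+|0-0| = 1
Tile 8: at (0,1), goal (2,1), distance |0-2|+|1-1| = 2
Tile 6: at (1,0), goal (1,2), distance |1-1|+|0-2| = 2
Tile 5: at (1,1), goal (1,1), distance |1-1|+|1-1| = 0
Tile 2: at (1,2), goal (0,1), distance |1-0|+|2-1| = 2
Tile 7: at (2,0), goal (2,0), distance |2-2|+|0-0| = 0
Tile 1: at (2,1), goal (0,0), distance |2-0|+|1-0| = 3
Tile 3: at (2,2), goal (0,2), distance |2-0|+|2-2| = 2
Sum: 1 + 2 + 2 + 0 + 2 + 0 + 3 + 2 = 12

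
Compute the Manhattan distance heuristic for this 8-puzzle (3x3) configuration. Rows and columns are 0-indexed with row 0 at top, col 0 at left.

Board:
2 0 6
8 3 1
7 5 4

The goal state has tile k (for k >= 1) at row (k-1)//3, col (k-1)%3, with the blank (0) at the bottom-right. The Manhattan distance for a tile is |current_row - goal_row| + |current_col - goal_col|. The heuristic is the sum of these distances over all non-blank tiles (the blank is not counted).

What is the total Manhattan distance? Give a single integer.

Answer: 13

Derivation:
Tile 2: (0,0)->(0,1) = 1
Tile 6: (0,2)->(1,2) = 1
Tile 8: (1,0)->(2,1) = 2
Tile 3: (1,1)->(0,2) = 2
Tile 1: (1,2)->(0,0) = 3
Tile 7: (2,0)->(2,0) = 0
Tile 5: (2,1)->(1,1) = 1
Tile 4: (2,2)->(1,0) = 3
Sum: 1 + 1 + 2 + 2 + 3 + 0 + 1 + 3 = 13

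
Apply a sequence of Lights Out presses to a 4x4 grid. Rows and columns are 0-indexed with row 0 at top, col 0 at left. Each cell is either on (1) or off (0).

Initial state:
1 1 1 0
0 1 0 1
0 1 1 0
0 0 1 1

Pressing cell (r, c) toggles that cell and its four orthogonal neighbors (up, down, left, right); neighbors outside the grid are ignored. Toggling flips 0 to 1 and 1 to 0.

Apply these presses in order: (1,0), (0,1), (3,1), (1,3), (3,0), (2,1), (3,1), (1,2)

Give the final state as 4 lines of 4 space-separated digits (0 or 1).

After press 1 at (1,0):
0 1 1 0
1 0 0 1
1 1 1 0
0 0 1 1

After press 2 at (0,1):
1 0 0 0
1 1 0 1
1 1 1 0
0 0 1 1

After press 3 at (3,1):
1 0 0 0
1 1 0 1
1 0 1 0
1 1 0 1

After press 4 at (1,3):
1 0 0 1
1 1 1 0
1 0 1 1
1 1 0 1

After press 5 at (3,0):
1 0 0 1
1 1 1 0
0 0 1 1
0 0 0 1

After press 6 at (2,1):
1 0 0 1
1 0 1 0
1 1 0 1
0 1 0 1

After press 7 at (3,1):
1 0 0 1
1 0 1 0
1 0 0 1
1 0 1 1

After press 8 at (1,2):
1 0 1 1
1 1 0 1
1 0 1 1
1 0 1 1

Answer: 1 0 1 1
1 1 0 1
1 0 1 1
1 0 1 1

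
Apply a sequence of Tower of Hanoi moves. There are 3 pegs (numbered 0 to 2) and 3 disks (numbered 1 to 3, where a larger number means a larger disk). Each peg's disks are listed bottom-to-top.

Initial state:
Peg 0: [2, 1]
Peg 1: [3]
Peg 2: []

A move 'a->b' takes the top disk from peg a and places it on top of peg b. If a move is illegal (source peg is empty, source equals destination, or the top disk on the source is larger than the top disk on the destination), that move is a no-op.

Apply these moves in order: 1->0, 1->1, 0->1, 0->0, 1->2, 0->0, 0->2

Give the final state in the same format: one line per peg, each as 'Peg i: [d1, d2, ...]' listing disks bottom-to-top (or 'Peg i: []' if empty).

After move 1 (1->0):
Peg 0: [2, 1]
Peg 1: [3]
Peg 2: []

After move 2 (1->1):
Peg 0: [2, 1]
Peg 1: [3]
Peg 2: []

After move 3 (0->1):
Peg 0: [2]
Peg 1: [3, 1]
Peg 2: []

After move 4 (0->0):
Peg 0: [2]
Peg 1: [3, 1]
Peg 2: []

After move 5 (1->2):
Peg 0: [2]
Peg 1: [3]
Peg 2: [1]

After move 6 (0->0):
Peg 0: [2]
Peg 1: [3]
Peg 2: [1]

After move 7 (0->2):
Peg 0: [2]
Peg 1: [3]
Peg 2: [1]

Answer: Peg 0: [2]
Peg 1: [3]
Peg 2: [1]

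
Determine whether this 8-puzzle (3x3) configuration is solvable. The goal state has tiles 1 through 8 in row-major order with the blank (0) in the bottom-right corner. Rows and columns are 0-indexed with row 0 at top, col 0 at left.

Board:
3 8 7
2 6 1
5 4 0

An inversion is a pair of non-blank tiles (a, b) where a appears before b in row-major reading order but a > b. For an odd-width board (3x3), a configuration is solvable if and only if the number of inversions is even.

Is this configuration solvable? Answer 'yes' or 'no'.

Answer: yes

Derivation:
Inversions (pairs i<j in row-major order where tile[i] > tile[j] > 0): 18
18 is even, so the puzzle is solvable.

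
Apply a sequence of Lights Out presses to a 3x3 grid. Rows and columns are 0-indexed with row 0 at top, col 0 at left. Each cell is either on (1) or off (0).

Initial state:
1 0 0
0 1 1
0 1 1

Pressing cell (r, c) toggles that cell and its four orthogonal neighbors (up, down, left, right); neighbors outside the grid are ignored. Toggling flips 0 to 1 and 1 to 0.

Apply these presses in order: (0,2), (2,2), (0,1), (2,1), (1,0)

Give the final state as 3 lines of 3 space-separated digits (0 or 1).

After press 1 at (0,2):
1 1 1
0 1 0
0 1 1

After press 2 at (2,2):
1 1 1
0 1 1
0 0 0

After press 3 at (0,1):
0 0 0
0 0 1
0 0 0

After press 4 at (2,1):
0 0 0
0 1 1
1 1 1

After press 5 at (1,0):
1 0 0
1 0 1
0 1 1

Answer: 1 0 0
1 0 1
0 1 1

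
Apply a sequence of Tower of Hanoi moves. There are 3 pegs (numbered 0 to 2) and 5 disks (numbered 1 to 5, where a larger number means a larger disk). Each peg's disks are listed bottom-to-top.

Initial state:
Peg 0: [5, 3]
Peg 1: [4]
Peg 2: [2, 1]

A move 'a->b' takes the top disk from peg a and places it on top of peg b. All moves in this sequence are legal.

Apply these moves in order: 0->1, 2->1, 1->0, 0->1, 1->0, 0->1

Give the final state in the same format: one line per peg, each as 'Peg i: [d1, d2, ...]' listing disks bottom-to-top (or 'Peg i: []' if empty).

After move 1 (0->1):
Peg 0: [5]
Peg 1: [4, 3]
Peg 2: [2, 1]

After move 2 (2->1):
Peg 0: [5]
Peg 1: [4, 3, 1]
Peg 2: [2]

After move 3 (1->0):
Peg 0: [5, 1]
Peg 1: [4, 3]
Peg 2: [2]

After move 4 (0->1):
Peg 0: [5]
Peg 1: [4, 3, 1]
Peg 2: [2]

After move 5 (1->0):
Peg 0: [5, 1]
Peg 1: [4, 3]
Peg 2: [2]

After move 6 (0->1):
Peg 0: [5]
Peg 1: [4, 3, 1]
Peg 2: [2]

Answer: Peg 0: [5]
Peg 1: [4, 3, 1]
Peg 2: [2]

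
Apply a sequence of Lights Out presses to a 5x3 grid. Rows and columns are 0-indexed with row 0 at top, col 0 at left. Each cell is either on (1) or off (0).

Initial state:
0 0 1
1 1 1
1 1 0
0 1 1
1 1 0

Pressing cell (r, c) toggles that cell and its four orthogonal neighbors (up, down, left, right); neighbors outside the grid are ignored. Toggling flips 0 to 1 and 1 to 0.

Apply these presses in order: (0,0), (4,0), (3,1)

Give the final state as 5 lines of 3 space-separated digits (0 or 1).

After press 1 at (0,0):
1 1 1
0 1 1
1 1 0
0 1 1
1 1 0

After press 2 at (4,0):
1 1 1
0 1 1
1 1 0
1 1 1
0 0 0

After press 3 at (3,1):
1 1 1
0 1 1
1 0 0
0 0 0
0 1 0

Answer: 1 1 1
0 1 1
1 0 0
0 0 0
0 1 0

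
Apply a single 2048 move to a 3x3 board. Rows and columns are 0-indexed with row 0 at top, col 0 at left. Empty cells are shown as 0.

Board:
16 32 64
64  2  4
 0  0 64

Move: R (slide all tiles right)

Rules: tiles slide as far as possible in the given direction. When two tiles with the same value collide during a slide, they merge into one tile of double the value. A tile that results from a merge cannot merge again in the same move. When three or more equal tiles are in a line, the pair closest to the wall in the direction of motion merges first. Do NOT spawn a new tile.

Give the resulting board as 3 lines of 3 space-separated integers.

Slide right:
row 0: [16, 32, 64] -> [16, 32, 64]
row 1: [64, 2, 4] -> [64, 2, 4]
row 2: [0, 0, 64] -> [0, 0, 64]

Answer: 16 32 64
64  2  4
 0  0 64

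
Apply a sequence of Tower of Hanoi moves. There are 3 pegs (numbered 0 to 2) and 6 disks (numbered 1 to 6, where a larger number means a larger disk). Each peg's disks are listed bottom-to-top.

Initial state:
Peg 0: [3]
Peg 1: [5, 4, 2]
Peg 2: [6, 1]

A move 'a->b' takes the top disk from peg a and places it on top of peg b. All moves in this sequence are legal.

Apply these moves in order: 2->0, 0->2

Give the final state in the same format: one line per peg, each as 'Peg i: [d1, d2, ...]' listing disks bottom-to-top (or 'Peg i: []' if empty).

Answer: Peg 0: [3]
Peg 1: [5, 4, 2]
Peg 2: [6, 1]

Derivation:
After move 1 (2->0):
Peg 0: [3, 1]
Peg 1: [5, 4, 2]
Peg 2: [6]

After move 2 (0->2):
Peg 0: [3]
Peg 1: [5, 4, 2]
Peg 2: [6, 1]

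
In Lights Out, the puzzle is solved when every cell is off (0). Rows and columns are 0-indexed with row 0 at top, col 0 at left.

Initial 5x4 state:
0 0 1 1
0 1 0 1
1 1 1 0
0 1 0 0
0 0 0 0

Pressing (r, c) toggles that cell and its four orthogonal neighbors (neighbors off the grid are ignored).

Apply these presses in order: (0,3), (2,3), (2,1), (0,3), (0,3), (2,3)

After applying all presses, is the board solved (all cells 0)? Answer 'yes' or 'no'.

After press 1 at (0,3):
0 0 0 0
0 1 0 0
1 1 1 0
0 1 0 0
0 0 0 0

After press 2 at (2,3):
0 0 0 0
0 1 0 1
1 1 0 1
0 1 0 1
0 0 0 0

After press 3 at (2,1):
0 0 0 0
0 0 0 1
0 0 1 1
0 0 0 1
0 0 0 0

After press 4 at (0,3):
0 0 1 1
0 0 0 0
0 0 1 1
0 0 0 1
0 0 0 0

After press 5 at (0,3):
0 0 0 0
0 0 0 1
0 0 1 1
0 0 0 1
0 0 0 0

After press 6 at (2,3):
0 0 0 0
0 0 0 0
0 0 0 0
0 0 0 0
0 0 0 0

Lights still on: 0

Answer: yes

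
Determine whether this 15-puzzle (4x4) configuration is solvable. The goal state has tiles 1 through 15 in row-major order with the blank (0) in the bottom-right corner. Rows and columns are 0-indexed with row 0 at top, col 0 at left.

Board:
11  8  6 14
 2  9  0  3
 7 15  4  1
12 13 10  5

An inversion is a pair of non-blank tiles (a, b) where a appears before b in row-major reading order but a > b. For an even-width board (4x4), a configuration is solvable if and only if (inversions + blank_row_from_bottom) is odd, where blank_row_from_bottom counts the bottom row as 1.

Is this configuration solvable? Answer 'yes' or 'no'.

Answer: yes

Derivation:
Inversions: 54
Blank is in row 1 (0-indexed from top), which is row 3 counting from the bottom (bottom = 1).
54 + 3 = 57, which is odd, so the puzzle is solvable.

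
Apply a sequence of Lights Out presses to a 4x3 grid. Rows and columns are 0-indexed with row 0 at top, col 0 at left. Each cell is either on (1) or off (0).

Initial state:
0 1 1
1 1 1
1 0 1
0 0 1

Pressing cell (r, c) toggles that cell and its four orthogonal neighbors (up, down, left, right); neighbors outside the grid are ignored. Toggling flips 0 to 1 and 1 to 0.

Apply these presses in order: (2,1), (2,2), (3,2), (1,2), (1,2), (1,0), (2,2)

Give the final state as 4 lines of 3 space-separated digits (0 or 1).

Answer: 1 1 1
0 1 1
1 1 1
0 0 0

Derivation:
After press 1 at (2,1):
0 1 1
1 0 1
0 1 0
0 1 1

After press 2 at (2,2):
0 1 1
1 0 0
0 0 1
0 1 0

After press 3 at (3,2):
0 1 1
1 0 0
0 0 0
0 0 1

After press 4 at (1,2):
0 1 0
1 1 1
0 0 1
0 0 1

After press 5 at (1,2):
0 1 1
1 0 0
0 0 0
0 0 1

After press 6 at (1,0):
1 1 1
0 1 0
1 0 0
0 0 1

After press 7 at (2,2):
1 1 1
0 1 1
1 1 1
0 0 0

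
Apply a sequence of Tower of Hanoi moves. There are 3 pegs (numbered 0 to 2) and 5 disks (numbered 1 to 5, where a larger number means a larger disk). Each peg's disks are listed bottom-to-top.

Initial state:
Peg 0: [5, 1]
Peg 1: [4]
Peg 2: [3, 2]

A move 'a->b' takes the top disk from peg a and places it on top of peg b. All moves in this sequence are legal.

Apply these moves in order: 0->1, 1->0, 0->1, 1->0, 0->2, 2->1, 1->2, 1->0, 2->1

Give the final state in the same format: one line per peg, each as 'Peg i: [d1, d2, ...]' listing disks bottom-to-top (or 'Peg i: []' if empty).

Answer: Peg 0: [5, 4]
Peg 1: [1]
Peg 2: [3, 2]

Derivation:
After move 1 (0->1):
Peg 0: [5]
Peg 1: [4, 1]
Peg 2: [3, 2]

After move 2 (1->0):
Peg 0: [5, 1]
Peg 1: [4]
Peg 2: [3, 2]

After move 3 (0->1):
Peg 0: [5]
Peg 1: [4, 1]
Peg 2: [3, 2]

After move 4 (1->0):
Peg 0: [5, 1]
Peg 1: [4]
Peg 2: [3, 2]

After move 5 (0->2):
Peg 0: [5]
Peg 1: [4]
Peg 2: [3, 2, 1]

After move 6 (2->1):
Peg 0: [5]
Peg 1: [4, 1]
Peg 2: [3, 2]

After move 7 (1->2):
Peg 0: [5]
Peg 1: [4]
Peg 2: [3, 2, 1]

After move 8 (1->0):
Peg 0: [5, 4]
Peg 1: []
Peg 2: [3, 2, 1]

After move 9 (2->1):
Peg 0: [5, 4]
Peg 1: [1]
Peg 2: [3, 2]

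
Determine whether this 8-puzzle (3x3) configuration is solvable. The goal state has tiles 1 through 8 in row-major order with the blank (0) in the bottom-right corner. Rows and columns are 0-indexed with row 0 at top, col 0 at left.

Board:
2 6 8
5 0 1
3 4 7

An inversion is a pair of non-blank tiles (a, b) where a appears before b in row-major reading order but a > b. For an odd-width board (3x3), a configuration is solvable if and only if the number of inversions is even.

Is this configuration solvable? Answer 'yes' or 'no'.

Inversions (pairs i<j in row-major order where tile[i] > tile[j] > 0): 13
13 is odd, so the puzzle is not solvable.

Answer: no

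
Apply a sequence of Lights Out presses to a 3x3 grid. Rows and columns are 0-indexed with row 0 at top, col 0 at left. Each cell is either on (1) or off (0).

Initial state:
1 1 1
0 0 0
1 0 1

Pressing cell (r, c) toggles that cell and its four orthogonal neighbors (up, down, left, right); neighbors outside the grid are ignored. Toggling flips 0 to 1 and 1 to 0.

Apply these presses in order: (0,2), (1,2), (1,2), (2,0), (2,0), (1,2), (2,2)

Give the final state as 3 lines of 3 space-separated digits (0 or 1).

After press 1 at (0,2):
1 0 0
0 0 1
1 0 1

After press 2 at (1,2):
1 0 1
0 1 0
1 0 0

After press 3 at (1,2):
1 0 0
0 0 1
1 0 1

After press 4 at (2,0):
1 0 0
1 0 1
0 1 1

After press 5 at (2,0):
1 0 0
0 0 1
1 0 1

After press 6 at (1,2):
1 0 1
0 1 0
1 0 0

After press 7 at (2,2):
1 0 1
0 1 1
1 1 1

Answer: 1 0 1
0 1 1
1 1 1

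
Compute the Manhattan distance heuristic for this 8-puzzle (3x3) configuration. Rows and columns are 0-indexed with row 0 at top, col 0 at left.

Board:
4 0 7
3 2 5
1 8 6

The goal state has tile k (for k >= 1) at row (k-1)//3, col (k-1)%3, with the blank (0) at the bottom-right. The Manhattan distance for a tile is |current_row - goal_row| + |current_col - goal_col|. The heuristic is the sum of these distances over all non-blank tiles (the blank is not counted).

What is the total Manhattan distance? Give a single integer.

Tile 4: at (0,0), goal (1,0), distance |0-1|+|0-0| = 1
Tile 7: at (0,2), goal (2,0), distance |0-2|+|2-0| = 4
Tile 3: at (1,0), goal (0,2), distance |1-0|+|0-2| = 3
Tile 2: at (1,1), goal (0,1), distance |1-0|+|1-1| = 1
Tile 5: at (1,2), goal (1,1), distance |1-1|+|2-1| = 1
Tile 1: at (2,0), goal (0,0), distance |2-0|+|0-0| = 2
Tile 8: at (2,1), goal (2,1), distance |2-2|+|1-1| = 0
Tile 6: at (2,2), goal (1,2), distance |2-1|+|2-2| = 1
Sum: 1 + 4 + 3 + 1 + 1 + 2 + 0 + 1 = 13

Answer: 13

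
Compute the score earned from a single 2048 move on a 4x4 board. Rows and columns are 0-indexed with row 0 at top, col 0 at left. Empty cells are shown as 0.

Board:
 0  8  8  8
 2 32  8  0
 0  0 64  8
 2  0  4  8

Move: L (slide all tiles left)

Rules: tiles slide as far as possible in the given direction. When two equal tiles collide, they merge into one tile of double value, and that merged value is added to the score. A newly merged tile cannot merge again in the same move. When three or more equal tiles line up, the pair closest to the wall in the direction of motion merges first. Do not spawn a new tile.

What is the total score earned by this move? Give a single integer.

Answer: 16

Derivation:
Slide left:
row 0: [0, 8, 8, 8] -> [16, 8, 0, 0]  score +16 (running 16)
row 1: [2, 32, 8, 0] -> [2, 32, 8, 0]  score +0 (running 16)
row 2: [0, 0, 64, 8] -> [64, 8, 0, 0]  score +0 (running 16)
row 3: [2, 0, 4, 8] -> [2, 4, 8, 0]  score +0 (running 16)
Board after move:
16  8  0  0
 2 32  8  0
64  8  0  0
 2  4  8  0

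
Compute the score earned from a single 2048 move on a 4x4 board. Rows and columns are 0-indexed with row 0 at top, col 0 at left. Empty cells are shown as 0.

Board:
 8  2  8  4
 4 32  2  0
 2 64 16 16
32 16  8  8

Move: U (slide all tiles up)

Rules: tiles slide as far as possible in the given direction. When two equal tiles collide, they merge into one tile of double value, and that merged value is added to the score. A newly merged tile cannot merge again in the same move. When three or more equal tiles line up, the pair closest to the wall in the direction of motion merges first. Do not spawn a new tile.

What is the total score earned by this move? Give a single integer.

Slide up:
col 0: [8, 4, 2, 32] -> [8, 4, 2, 32]  score +0 (running 0)
col 1: [2, 32, 64, 16] -> [2, 32, 64, 16]  score +0 (running 0)
col 2: [8, 2, 16, 8] -> [8, 2, 16, 8]  score +0 (running 0)
col 3: [4, 0, 16, 8] -> [4, 16, 8, 0]  score +0 (running 0)
Board after move:
 8  2  8  4
 4 32  2 16
 2 64 16  8
32 16  8  0

Answer: 0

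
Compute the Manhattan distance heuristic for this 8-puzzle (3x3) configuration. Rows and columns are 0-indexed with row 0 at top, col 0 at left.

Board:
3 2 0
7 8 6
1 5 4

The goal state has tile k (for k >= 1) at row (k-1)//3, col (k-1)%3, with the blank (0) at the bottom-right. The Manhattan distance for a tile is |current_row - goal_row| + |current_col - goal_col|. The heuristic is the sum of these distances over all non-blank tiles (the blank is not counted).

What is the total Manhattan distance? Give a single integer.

Tile 3: at (0,0), goal (0,2), distance |0-0|+|0-2| = 2
Tile 2: at (0,1), goal (0,1), distance |0-0|+|1-1| = 0
Tile 7: at (1,0), goal (2,0), distance |1-2|+|0-0| = 1
Tile 8: at (1,1), goal (2,1), distance |1-2|+|1-1| = 1
Tile 6: at (1,2), goal (1,2), distance |1-1|+|2-2| = 0
Tile 1: at (2,0), goal (0,0), distance |2-0|+|0-0| = 2
Tile 5: at (2,1), goal (1,1), distance |2-1|+|1-1| = 1
Tile 4: at (2,2), goal (1,0), distance |2-1|+|2-0| = 3
Sum: 2 + 0 + 1 + 1 + 0 + 2 + 1 + 3 = 10

Answer: 10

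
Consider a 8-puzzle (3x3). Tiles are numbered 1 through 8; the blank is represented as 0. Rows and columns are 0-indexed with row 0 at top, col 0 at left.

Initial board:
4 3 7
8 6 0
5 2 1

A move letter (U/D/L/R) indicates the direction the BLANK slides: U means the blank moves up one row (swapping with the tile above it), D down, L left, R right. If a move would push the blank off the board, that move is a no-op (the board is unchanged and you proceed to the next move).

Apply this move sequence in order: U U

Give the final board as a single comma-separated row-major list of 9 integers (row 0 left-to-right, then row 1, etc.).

Answer: 4, 3, 0, 8, 6, 7, 5, 2, 1

Derivation:
After move 1 (U):
4 3 0
8 6 7
5 2 1

After move 2 (U):
4 3 0
8 6 7
5 2 1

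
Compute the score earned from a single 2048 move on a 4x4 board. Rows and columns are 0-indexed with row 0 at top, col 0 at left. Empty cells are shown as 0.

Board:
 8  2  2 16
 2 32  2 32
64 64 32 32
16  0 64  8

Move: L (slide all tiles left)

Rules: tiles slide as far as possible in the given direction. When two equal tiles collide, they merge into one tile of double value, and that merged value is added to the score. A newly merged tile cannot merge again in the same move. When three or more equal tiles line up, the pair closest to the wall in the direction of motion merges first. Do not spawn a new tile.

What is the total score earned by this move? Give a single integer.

Slide left:
row 0: [8, 2, 2, 16] -> [8, 4, 16, 0]  score +4 (running 4)
row 1: [2, 32, 2, 32] -> [2, 32, 2, 32]  score +0 (running 4)
row 2: [64, 64, 32, 32] -> [128, 64, 0, 0]  score +192 (running 196)
row 3: [16, 0, 64, 8] -> [16, 64, 8, 0]  score +0 (running 196)
Board after move:
  8   4  16   0
  2  32   2  32
128  64   0   0
 16  64   8   0

Answer: 196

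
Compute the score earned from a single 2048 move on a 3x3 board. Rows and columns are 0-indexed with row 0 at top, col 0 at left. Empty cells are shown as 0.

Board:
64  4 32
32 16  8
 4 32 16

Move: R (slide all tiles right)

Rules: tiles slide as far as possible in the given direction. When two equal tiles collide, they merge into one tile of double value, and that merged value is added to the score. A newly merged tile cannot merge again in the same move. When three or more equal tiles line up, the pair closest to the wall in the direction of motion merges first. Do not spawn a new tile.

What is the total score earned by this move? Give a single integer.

Slide right:
row 0: [64, 4, 32] -> [64, 4, 32]  score +0 (running 0)
row 1: [32, 16, 8] -> [32, 16, 8]  score +0 (running 0)
row 2: [4, 32, 16] -> [4, 32, 16]  score +0 (running 0)
Board after move:
64  4 32
32 16  8
 4 32 16

Answer: 0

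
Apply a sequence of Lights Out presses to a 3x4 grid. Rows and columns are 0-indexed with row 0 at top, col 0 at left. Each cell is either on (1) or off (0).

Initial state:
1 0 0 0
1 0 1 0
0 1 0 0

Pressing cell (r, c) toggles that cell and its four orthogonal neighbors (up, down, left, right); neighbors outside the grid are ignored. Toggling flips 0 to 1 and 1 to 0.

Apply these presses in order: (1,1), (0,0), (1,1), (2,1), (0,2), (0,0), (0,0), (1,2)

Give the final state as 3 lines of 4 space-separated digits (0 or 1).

Answer: 0 0 0 1
0 0 1 1
1 0 0 0

Derivation:
After press 1 at (1,1):
1 1 0 0
0 1 0 0
0 0 0 0

After press 2 at (0,0):
0 0 0 0
1 1 0 0
0 0 0 0

After press 3 at (1,1):
0 1 0 0
0 0 1 0
0 1 0 0

After press 4 at (2,1):
0 1 0 0
0 1 1 0
1 0 1 0

After press 5 at (0,2):
0 0 1 1
0 1 0 0
1 0 1 0

After press 6 at (0,0):
1 1 1 1
1 1 0 0
1 0 1 0

After press 7 at (0,0):
0 0 1 1
0 1 0 0
1 0 1 0

After press 8 at (1,2):
0 0 0 1
0 0 1 1
1 0 0 0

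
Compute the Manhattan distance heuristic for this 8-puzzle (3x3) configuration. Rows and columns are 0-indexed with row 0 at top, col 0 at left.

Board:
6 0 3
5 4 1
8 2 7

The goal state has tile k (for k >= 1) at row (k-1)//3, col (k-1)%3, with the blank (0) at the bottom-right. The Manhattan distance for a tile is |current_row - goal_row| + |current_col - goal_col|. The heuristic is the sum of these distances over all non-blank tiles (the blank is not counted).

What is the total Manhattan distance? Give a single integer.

Answer: 13

Derivation:
Tile 6: at (0,0), goal (1,2), distance |0-1|+|0-2| = 3
Tile 3: at (0,2), goal (0,2), distance |0-0|+|2-2| = 0
Tile 5: at (1,0), goal (1,1), distance |1-1|+|0-1| = 1
Tile 4: at (1,1), goal (1,0), distance |1-1|+|1-0| = 1
Tile 1: at (1,2), goal (0,0), distance |1-0|+|2-0| = 3
Tile 8: at (2,0), goal (2,1), distance |2-2|+|0-1| = 1
Tile 2: at (2,1), goal (0,1), distance |2-0|+|1-1| = 2
Tile 7: at (2,2), goal (2,0), distance |2-2|+|2-0| = 2
Sum: 3 + 0 + 1 + 1 + 3 + 1 + 2 + 2 = 13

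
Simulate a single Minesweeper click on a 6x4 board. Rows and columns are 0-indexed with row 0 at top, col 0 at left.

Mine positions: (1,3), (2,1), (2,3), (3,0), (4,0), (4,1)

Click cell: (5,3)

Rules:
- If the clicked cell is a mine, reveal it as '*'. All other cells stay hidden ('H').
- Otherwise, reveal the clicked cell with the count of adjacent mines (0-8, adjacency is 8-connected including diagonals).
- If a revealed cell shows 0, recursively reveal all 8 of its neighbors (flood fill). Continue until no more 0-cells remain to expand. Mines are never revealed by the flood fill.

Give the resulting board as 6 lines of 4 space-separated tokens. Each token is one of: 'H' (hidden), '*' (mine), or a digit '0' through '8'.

H H H H
H H H H
H H H H
H H 3 1
H H 1 0
H H 1 0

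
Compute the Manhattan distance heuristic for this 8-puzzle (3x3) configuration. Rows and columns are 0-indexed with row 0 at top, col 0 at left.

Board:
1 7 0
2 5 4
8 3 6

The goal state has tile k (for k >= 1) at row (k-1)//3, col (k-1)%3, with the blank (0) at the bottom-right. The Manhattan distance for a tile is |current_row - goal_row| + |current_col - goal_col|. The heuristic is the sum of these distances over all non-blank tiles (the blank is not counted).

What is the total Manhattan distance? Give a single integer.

Tile 1: (0,0)->(0,0) = 0
Tile 7: (0,1)->(2,0) = 3
Tile 2: (1,0)->(0,1) = 2
Tile 5: (1,1)->(1,1) = 0
Tile 4: (1,2)->(1,0) = 2
Tile 8: (2,0)->(2,1) = 1
Tile 3: (2,1)->(0,2) = 3
Tile 6: (2,2)->(1,2) = 1
Sum: 0 + 3 + 2 + 0 + 2 + 1 + 3 + 1 = 12

Answer: 12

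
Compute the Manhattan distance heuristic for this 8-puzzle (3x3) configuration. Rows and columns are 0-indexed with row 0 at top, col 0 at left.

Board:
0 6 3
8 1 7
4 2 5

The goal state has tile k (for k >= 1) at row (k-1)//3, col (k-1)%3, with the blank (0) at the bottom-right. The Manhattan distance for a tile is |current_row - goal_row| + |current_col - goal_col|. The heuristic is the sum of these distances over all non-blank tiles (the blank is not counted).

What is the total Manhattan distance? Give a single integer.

Tile 6: at (0,1), goal (1,2), distance |0-1|+|1-2| = 2
Tile 3: at (0,2), goal (0,2), distance |0-0|+|2-2| = 0
Tile 8: at (1,0), goal (2,1), distance |1-2|+|0-1| = 2
Tile 1: at (1,1), goal (0,0), distance |1-0|+|1-0| = 2
Tile 7: at (1,2), goal (2,0), distance |1-2|+|2-0| = 3
Tile 4: at (2,0), goal (1,0), distance |2-1|+|0-0| = 1
Tile 2: at (2,1), goal (0,1), distance |2-0|+|1-1| = 2
Tile 5: at (2,2), goal (1,1), distance |2-1|+|2-1| = 2
Sum: 2 + 0 + 2 + 2 + 3 + 1 + 2 + 2 = 14

Answer: 14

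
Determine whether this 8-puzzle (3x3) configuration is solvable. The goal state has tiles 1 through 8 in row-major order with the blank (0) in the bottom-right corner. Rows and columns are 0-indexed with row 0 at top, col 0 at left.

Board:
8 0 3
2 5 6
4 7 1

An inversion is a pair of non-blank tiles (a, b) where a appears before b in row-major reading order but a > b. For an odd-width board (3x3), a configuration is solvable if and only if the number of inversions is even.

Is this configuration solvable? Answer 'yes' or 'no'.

Inversions (pairs i<j in row-major order where tile[i] > tile[j] > 0): 16
16 is even, so the puzzle is solvable.

Answer: yes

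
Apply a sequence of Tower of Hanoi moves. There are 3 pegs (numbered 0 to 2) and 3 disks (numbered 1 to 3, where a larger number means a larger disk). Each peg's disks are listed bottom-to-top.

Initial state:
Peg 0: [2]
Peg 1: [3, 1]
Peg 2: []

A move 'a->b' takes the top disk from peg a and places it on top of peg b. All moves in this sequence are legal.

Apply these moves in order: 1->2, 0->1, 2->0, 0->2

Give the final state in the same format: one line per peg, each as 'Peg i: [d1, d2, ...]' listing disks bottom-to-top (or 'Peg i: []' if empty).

After move 1 (1->2):
Peg 0: [2]
Peg 1: [3]
Peg 2: [1]

After move 2 (0->1):
Peg 0: []
Peg 1: [3, 2]
Peg 2: [1]

After move 3 (2->0):
Peg 0: [1]
Peg 1: [3, 2]
Peg 2: []

After move 4 (0->2):
Peg 0: []
Peg 1: [3, 2]
Peg 2: [1]

Answer: Peg 0: []
Peg 1: [3, 2]
Peg 2: [1]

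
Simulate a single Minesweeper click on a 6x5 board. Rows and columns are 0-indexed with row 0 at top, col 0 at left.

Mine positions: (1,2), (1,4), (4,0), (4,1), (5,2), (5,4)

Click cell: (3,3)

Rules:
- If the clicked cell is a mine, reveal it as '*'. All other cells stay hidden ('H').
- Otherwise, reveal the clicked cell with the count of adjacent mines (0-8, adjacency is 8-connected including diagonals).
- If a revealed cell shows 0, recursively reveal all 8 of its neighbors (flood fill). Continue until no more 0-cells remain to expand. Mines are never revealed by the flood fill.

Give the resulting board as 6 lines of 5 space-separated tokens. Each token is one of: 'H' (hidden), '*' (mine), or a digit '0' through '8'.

H H H H H
H H H H H
H H 1 2 1
H H 1 0 0
H H 2 2 1
H H H H H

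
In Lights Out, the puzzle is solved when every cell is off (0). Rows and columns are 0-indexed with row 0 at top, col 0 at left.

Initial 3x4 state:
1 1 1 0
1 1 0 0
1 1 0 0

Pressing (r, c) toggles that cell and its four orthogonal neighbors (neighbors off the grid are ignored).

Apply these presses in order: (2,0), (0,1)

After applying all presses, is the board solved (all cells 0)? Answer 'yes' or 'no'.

After press 1 at (2,0):
1 1 1 0
0 1 0 0
0 0 0 0

After press 2 at (0,1):
0 0 0 0
0 0 0 0
0 0 0 0

Lights still on: 0

Answer: yes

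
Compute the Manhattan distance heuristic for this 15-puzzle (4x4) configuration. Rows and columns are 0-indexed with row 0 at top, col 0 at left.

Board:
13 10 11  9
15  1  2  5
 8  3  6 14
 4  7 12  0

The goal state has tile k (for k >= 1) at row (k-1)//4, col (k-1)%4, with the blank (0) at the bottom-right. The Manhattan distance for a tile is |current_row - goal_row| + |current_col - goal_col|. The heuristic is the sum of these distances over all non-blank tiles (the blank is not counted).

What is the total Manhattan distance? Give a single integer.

Answer: 46

Derivation:
Tile 13: at (0,0), goal (3,0), distance |0-3|+|0-0| = 3
Tile 10: at (0,1), goal (2,1), distance |0-2|+|1-1| = 2
Tile 11: at (0,2), goal (2,2), distance |0-2|+|2-2| = 2
Tile 9: at (0,3), goal (2,0), distance |0-2|+|3-0| = 5
Tile 15: at (1,0), goal (3,2), distance |1-3|+|0-2| = 4
Tile 1: at (1,1), goal (0,0), distance |1-0|+|1-0| = 2
Tile 2: at (1,2), goal (0,1), distance |1-0|+|2-1| = 2
Tile 5: at (1,3), goal (1,0), distance |1-1|+|3-0| = 3
Tile 8: at (2,0), goal (1,3), distance |2-1|+|0-3| = 4
Tile 3: at (2,1), goal (0,2), distance |2-0|+|1-2| = 3
Tile 6: at (2,2), goal (1,1), distance |2-1|+|2-1| = 2
Tile 14: at (2,3), goal (3,1), distance |2-3|+|3-1| = 3
Tile 4: at (3,0), goal (0,3), distance |3-0|+|0-3| = 6
Tile 7: at (3,1), goal (1,2), distance |3-1|+|1-2| = 3
Tile 12: at (3,2), goal (2,3), distance |3-2|+|2-3| = 2
Sum: 3 + 2 + 2 + 5 + 4 + 2 + 2 + 3 + 4 + 3 + 2 + 3 + 6 + 3 + 2 = 46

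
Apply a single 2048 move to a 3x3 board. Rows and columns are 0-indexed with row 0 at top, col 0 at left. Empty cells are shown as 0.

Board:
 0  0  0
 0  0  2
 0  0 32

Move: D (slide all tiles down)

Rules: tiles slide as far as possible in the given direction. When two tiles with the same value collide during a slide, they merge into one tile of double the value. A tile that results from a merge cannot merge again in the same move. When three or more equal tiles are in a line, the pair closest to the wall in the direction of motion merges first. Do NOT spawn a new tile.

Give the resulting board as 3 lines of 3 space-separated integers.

Answer:  0  0  0
 0  0  2
 0  0 32

Derivation:
Slide down:
col 0: [0, 0, 0] -> [0, 0, 0]
col 1: [0, 0, 0] -> [0, 0, 0]
col 2: [0, 2, 32] -> [0, 2, 32]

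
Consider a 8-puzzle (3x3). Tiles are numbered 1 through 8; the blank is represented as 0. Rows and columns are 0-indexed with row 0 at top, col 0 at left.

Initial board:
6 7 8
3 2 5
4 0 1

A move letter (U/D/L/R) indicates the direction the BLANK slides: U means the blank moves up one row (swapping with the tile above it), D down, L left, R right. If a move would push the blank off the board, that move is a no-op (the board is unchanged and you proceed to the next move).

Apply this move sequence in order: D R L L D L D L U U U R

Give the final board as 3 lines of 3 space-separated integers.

Answer: 7 0 8
6 2 5
3 4 1

Derivation:
After move 1 (D):
6 7 8
3 2 5
4 0 1

After move 2 (R):
6 7 8
3 2 5
4 1 0

After move 3 (L):
6 7 8
3 2 5
4 0 1

After move 4 (L):
6 7 8
3 2 5
0 4 1

After move 5 (D):
6 7 8
3 2 5
0 4 1

After move 6 (L):
6 7 8
3 2 5
0 4 1

After move 7 (D):
6 7 8
3 2 5
0 4 1

After move 8 (L):
6 7 8
3 2 5
0 4 1

After move 9 (U):
6 7 8
0 2 5
3 4 1

After move 10 (U):
0 7 8
6 2 5
3 4 1

After move 11 (U):
0 7 8
6 2 5
3 4 1

After move 12 (R):
7 0 8
6 2 5
3 4 1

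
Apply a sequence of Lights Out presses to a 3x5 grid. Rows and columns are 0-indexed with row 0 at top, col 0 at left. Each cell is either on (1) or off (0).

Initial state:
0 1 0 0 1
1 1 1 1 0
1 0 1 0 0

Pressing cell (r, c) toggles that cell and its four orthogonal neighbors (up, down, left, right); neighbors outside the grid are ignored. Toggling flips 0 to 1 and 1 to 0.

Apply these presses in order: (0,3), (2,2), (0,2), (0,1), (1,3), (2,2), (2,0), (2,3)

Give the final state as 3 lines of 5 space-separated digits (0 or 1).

Answer: 1 1 1 1 0
0 0 1 0 1
0 1 0 0 1

Derivation:
After press 1 at (0,3):
0 1 1 1 0
1 1 1 0 0
1 0 1 0 0

After press 2 at (2,2):
0 1 1 1 0
1 1 0 0 0
1 1 0 1 0

After press 3 at (0,2):
0 0 0 0 0
1 1 1 0 0
1 1 0 1 0

After press 4 at (0,1):
1 1 1 0 0
1 0 1 0 0
1 1 0 1 0

After press 5 at (1,3):
1 1 1 1 0
1 0 0 1 1
1 1 0 0 0

After press 6 at (2,2):
1 1 1 1 0
1 0 1 1 1
1 0 1 1 0

After press 7 at (2,0):
1 1 1 1 0
0 0 1 1 1
0 1 1 1 0

After press 8 at (2,3):
1 1 1 1 0
0 0 1 0 1
0 1 0 0 1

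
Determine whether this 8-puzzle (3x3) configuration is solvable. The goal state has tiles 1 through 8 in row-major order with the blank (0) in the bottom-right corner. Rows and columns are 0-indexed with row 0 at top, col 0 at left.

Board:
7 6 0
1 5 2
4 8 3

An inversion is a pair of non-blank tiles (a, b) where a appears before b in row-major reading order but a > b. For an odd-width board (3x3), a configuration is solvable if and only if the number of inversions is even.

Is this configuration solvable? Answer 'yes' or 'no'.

Inversions (pairs i<j in row-major order where tile[i] > tile[j] > 0): 16
16 is even, so the puzzle is solvable.

Answer: yes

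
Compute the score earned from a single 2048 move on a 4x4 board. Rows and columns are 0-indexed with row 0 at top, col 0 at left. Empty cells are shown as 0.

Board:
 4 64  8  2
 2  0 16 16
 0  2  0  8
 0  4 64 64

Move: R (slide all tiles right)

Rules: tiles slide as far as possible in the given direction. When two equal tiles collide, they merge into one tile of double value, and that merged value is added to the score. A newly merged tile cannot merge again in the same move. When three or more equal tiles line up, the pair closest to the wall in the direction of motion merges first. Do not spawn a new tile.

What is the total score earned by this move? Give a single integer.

Slide right:
row 0: [4, 64, 8, 2] -> [4, 64, 8, 2]  score +0 (running 0)
row 1: [2, 0, 16, 16] -> [0, 0, 2, 32]  score +32 (running 32)
row 2: [0, 2, 0, 8] -> [0, 0, 2, 8]  score +0 (running 32)
row 3: [0, 4, 64, 64] -> [0, 0, 4, 128]  score +128 (running 160)
Board after move:
  4  64   8   2
  0   0   2  32
  0   0   2   8
  0   0   4 128

Answer: 160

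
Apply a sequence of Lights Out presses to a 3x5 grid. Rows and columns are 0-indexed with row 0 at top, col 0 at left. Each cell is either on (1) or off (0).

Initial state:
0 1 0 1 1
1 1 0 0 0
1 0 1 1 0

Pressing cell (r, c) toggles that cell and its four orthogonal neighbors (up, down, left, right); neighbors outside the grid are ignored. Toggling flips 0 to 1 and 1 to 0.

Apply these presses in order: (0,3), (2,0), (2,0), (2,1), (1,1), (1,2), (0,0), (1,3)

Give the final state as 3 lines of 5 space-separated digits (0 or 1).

After press 1 at (0,3):
0 1 1 0 0
1 1 0 1 0
1 0 1 1 0

After press 2 at (2,0):
0 1 1 0 0
0 1 0 1 0
0 1 1 1 0

After press 3 at (2,0):
0 1 1 0 0
1 1 0 1 0
1 0 1 1 0

After press 4 at (2,1):
0 1 1 0 0
1 0 0 1 0
0 1 0 1 0

After press 5 at (1,1):
0 0 1 0 0
0 1 1 1 0
0 0 0 1 0

After press 6 at (1,2):
0 0 0 0 0
0 0 0 0 0
0 0 1 1 0

After press 7 at (0,0):
1 1 0 0 0
1 0 0 0 0
0 0 1 1 0

After press 8 at (1,3):
1 1 0 1 0
1 0 1 1 1
0 0 1 0 0

Answer: 1 1 0 1 0
1 0 1 1 1
0 0 1 0 0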